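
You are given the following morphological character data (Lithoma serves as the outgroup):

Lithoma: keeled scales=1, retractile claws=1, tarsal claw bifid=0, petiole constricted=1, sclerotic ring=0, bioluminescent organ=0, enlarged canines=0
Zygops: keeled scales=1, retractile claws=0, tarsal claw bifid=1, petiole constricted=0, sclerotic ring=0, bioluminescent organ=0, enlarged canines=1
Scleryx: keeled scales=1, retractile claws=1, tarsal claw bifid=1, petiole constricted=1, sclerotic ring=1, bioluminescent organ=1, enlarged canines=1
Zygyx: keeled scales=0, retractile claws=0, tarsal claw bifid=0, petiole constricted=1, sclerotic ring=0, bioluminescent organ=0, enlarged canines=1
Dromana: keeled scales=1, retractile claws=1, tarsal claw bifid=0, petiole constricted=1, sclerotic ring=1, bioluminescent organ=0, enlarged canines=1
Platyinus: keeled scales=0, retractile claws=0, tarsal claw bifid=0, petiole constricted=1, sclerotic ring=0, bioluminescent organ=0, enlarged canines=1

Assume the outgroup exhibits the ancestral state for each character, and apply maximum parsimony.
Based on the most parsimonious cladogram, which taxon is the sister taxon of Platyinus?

Zygyx

Character polarity is set by the outgroup: the derived state is whichever differs from the outgroup's state, so for keeled scales, retractile claws, petiole constricted the derived state is '0', and for the remaining characters it is '1'.
Only Platyinus and Zygyx show the derived state '0' for keeled scales, supporting them as a clade.
retractile claws: derived state '0' in Platyinus, Zygops, and Zygyx only — synapomorphy for {Platyinus, Zygops, Zygyx}.
tarsal claw bifid (state '1') occurs in Scleryx and Zygops but conflicts with the nesting implied by the other characters — most parsimoniously interpreted as homoplasy.
petiole constricted (derived state '0') is unique to Zygops (autapomorphy; uninformative for grouping).
Only Dromana and Scleryx show the derived state '1' for sclerotic ring, supporting them as a clade.
bioluminescent organ (derived state '1') is unique to Scleryx (autapomorphy; uninformative for grouping).
All ingroup taxa share the derived state '1' for enlarged canines; it defines the ingroup but does not resolve relationships within it.
Most parsimonious ingroup topology: ((Zygops,(Zygyx,Platyinus)),(Scleryx,Dromana)).
Platyinus and Zygyx form a cherry on this tree, so they are sister taxa.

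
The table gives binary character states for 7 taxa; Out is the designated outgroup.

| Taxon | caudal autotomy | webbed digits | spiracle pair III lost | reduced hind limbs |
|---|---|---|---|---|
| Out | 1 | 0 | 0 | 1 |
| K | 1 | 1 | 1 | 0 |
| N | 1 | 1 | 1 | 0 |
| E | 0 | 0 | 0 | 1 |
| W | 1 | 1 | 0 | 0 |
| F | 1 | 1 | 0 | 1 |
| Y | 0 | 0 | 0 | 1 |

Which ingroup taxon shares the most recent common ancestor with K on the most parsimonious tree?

Character polarity is set by the outgroup: the derived state is whichever differs from the outgroup's state, so for caudal autotomy, reduced hind limbs the derived state is '0', and for the remaining characters it is '1'.
caudal autotomy (derived state '0') is shared by E and Y — a synapomorphy uniting that clade.
Only F, K, N, and W show the derived state '1' for webbed digits, supporting them as a clade.
spiracle pair III lost: derived state '1' in K and N only — synapomorphy for {K, N}.
reduced hind limbs: derived state '0' in K, N, and W only — synapomorphy for {K, N, W}.
Most parsimonious ingroup topology: ((((K,N),W),F),(E,Y)).
K and N form a cherry on this tree, so they are sister taxa.

N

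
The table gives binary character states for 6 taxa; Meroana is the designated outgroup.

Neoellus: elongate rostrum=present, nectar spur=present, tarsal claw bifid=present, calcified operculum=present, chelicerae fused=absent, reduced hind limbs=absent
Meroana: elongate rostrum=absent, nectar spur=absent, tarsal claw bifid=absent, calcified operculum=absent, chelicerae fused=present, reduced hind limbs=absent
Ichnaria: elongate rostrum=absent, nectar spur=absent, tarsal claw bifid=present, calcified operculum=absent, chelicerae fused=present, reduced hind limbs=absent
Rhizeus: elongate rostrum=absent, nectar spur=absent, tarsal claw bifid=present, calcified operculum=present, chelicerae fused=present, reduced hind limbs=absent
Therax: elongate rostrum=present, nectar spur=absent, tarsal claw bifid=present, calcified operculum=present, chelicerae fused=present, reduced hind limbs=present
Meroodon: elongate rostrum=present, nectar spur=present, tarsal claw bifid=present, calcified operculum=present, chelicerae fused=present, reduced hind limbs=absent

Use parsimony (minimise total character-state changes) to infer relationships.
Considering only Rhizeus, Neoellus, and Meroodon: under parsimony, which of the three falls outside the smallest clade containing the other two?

Character polarity is set by the outgroup: the derived state is whichever differs from the outgroup's state, so for chelicerae fused the derived state is 'absent', and for the remaining characters it is 'present'.
Only Meroodon, Neoellus, and Therax show the derived state 'present' for elongate rostrum, supporting them as a clade.
nectar spur: derived state 'present' in Meroodon and Neoellus only — synapomorphy for {Meroodon, Neoellus}.
All ingroup taxa share the derived state 'present' for tarsal claw bifid; it defines the ingroup but does not resolve relationships within it.
Only Meroodon, Neoellus, Rhizeus, and Therax show the derived state 'present' for calcified operculum, supporting them as a clade.
chelicerae fused (derived state 'absent') is unique to Neoellus (autapomorphy; uninformative for grouping).
reduced hind limbs: derived state 'present' in Therax only — an autapomorphy, so it tells us nothing about relationships among taxa.
Most parsimonious ingroup topology: (((Therax,(Meroodon,Neoellus)),Rhizeus),Ichnaria).
Meroodon and Neoellus share a more recent common ancestor with each other than either does with Rhizeus, so Rhizeus is the least closely related of the three.

Rhizeus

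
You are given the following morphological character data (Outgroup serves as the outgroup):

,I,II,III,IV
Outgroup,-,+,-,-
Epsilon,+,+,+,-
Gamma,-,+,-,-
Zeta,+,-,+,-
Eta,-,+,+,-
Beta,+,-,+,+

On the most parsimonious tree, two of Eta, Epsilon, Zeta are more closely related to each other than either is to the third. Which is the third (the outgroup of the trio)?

Eta

Character polarity is set by the outgroup: the derived state is whichever differs from the outgroup's state, so for II the derived state is '-', and for the remaining characters it is '+'.
I (derived state '+') is shared by Beta, Epsilon, and Zeta — a synapomorphy uniting that clade.
II: derived state '-' in Beta and Zeta only — synapomorphy for {Beta, Zeta}.
III: derived state '+' in Beta, Epsilon, Eta, and Zeta only — synapomorphy for {Beta, Epsilon, Eta, Zeta}.
IV: derived state '+' in Beta only — an autapomorphy, so it tells us nothing about relationships among taxa.
Most parsimonious ingroup topology: (((Epsilon,(Zeta,Beta)),Eta),Gamma).
Zeta and Epsilon share a more recent common ancestor with each other than either does with Eta, so Eta is the least closely related of the three.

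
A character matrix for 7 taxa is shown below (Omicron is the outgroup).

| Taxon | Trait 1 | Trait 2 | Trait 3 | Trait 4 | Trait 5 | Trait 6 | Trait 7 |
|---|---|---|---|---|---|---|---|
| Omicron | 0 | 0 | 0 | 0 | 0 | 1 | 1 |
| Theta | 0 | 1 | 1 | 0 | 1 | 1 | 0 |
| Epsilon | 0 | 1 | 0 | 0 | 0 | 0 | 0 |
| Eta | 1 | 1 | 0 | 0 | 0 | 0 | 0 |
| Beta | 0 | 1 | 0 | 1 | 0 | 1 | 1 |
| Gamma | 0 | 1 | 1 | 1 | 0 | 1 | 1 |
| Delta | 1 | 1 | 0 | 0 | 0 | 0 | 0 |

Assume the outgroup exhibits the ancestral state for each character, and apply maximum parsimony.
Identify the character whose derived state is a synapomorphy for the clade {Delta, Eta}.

Character polarity is set by the outgroup: the derived state is whichever differs from the outgroup's state, so for Trait 6, Trait 7 the derived state is '0', and for the remaining characters it is '1'.
Only Delta and Eta show the derived state '1' for Trait 1, supporting them as a clade.
All ingroup taxa share the derived state '1' for Trait 2; it defines the ingroup but does not resolve relationships within it.
Trait 3 groups Gamma and Theta, which is incompatible with the clades supported by the remaining characters; treating it as convergent (homoplasy) costs fewer steps than any alternative tree.
Only Beta and Gamma show the derived state '1' for Trait 4, supporting them as a clade.
Trait 5 (derived state '1') is unique to Theta (autapomorphy; uninformative for grouping).
Trait 6 (derived state '0') is shared by Delta, Epsilon, and Eta — a synapomorphy uniting that clade.
Trait 7 (derived state '0') is shared by Delta, Epsilon, Eta, and Theta — a synapomorphy uniting that clade.
Most parsimonious ingroup topology: ((Theta,(Epsilon,(Eta,Delta))),(Beta,Gamma)).
The clade {Delta, Eta} is supported by Trait 1: its derived state '1' occurs in exactly those taxa and in no other taxon (including the outgroup).

Trait 1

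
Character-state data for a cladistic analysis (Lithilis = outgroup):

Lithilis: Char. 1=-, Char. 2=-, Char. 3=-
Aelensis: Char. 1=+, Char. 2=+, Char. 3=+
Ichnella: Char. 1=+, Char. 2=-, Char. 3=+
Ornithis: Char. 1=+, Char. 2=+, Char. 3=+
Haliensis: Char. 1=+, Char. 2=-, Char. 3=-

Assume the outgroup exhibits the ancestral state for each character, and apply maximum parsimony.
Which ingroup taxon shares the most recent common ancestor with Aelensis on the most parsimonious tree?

Ornithis

The outgroup has state '-' for every character, so '+' is the derived state throughout.
Char. 1 (derived state '+') is shared by all ingroup taxa — unites the whole ingroup.
Only Aelensis and Ornithis show the derived state '+' for Char. 2, supporting them as a clade.
Char. 3 (derived state '+') is shared by Aelensis, Ichnella, and Ornithis — a synapomorphy uniting that clade.
Most parsimonious ingroup topology: (((Aelensis,Ornithis),Ichnella),Haliensis).
Aelensis and Ornithis form a cherry on this tree, so they are sister taxa.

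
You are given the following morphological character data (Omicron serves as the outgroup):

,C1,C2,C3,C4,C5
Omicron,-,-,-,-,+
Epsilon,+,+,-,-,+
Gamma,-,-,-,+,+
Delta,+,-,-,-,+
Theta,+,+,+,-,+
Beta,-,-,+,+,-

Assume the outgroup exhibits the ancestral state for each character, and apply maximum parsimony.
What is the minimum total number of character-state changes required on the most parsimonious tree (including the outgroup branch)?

6

Character polarity is set by the outgroup: the derived state is whichever differs from the outgroup's state, so for C5 the derived state is '-', and for the remaining characters it is '+'.
Only Delta, Epsilon, and Theta show the derived state '+' for C1, supporting them as a clade.
C2 (derived state '+') is shared by Epsilon and Theta — a synapomorphy uniting that clade.
C3 groups Beta and Theta, which is incompatible with the clades supported by the remaining characters; treating it as convergent (homoplasy) costs fewer steps than any alternative tree.
Only Beta and Gamma show the derived state '+' for C4, supporting them as a clade.
C5 (derived state '-') is unique to Beta (autapomorphy; uninformative for grouping).
Most parsimonious ingroup topology: (((Epsilon,Theta),Delta),(Gamma,Beta)).
Changes per character on this tree: C1: 1; C2: 1; C3: 2; C4: 1; C5: 1.
Total = 6.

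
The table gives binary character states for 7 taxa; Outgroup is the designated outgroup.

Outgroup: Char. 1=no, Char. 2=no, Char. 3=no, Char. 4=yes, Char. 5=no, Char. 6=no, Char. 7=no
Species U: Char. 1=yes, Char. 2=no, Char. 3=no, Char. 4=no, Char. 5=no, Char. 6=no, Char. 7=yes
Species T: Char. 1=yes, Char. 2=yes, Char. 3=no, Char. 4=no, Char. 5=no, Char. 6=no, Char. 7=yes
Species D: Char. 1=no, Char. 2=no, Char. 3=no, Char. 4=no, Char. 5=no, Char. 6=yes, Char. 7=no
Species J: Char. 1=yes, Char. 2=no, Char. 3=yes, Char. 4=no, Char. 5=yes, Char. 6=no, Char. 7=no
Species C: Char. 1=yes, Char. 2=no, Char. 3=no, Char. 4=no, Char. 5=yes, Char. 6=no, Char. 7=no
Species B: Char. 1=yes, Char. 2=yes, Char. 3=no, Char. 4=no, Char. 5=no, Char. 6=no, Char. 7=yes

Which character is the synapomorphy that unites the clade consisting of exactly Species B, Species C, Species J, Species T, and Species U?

Character polarity is set by the outgroup: the derived state is whichever differs from the outgroup's state, so for Char. 4 the derived state is 'no', and for the remaining characters it is 'yes'.
Char. 1 (derived state 'yes') is shared by Species B, Species C, Species J, Species T, and Species U — a synapomorphy uniting that clade.
Char. 2: derived state 'yes' in Species B and Species T only — synapomorphy for {Species B, Species T}.
Char. 3 (derived state 'yes') is unique to Species J (autapomorphy; uninformative for grouping).
All ingroup taxa share the derived state 'no' for Char. 4; it defines the ingroup but does not resolve relationships within it.
Only Species C and Species J show the derived state 'yes' for Char. 5, supporting them as a clade.
Char. 6: derived state 'yes' in Species D only — an autapomorphy, so it tells us nothing about relationships among taxa.
Char. 7 (derived state 'yes') is shared by Species B, Species T, and Species U — a synapomorphy uniting that clade.
Most parsimonious ingroup topology: (((Species U,(Species T,Species B)),(Species J,Species C)),Species D).
The clade {Species B, Species C, Species J, Species T, Species U} is supported by Char. 1: its derived state 'yes' occurs in exactly those taxa and in no other taxon (including the outgroup).

Char. 1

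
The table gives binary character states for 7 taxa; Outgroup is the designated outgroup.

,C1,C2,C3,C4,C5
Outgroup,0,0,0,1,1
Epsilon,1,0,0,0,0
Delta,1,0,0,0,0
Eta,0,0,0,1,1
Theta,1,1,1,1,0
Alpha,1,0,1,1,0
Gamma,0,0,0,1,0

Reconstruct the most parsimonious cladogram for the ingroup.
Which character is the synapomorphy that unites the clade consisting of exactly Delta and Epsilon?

Character polarity is set by the outgroup: the derived state is whichever differs from the outgroup's state, so for C4, C5 the derived state is '0', and for the remaining characters it is '1'.
C1: derived state '1' in Alpha, Delta, Epsilon, and Theta only — synapomorphy for {Alpha, Delta, Epsilon, Theta}.
C2: derived state '1' in Theta only — an autapomorphy, so it tells us nothing about relationships among taxa.
C3: derived state '1' in Alpha and Theta only — synapomorphy for {Alpha, Theta}.
Only Delta and Epsilon show the derived state '0' for C4, supporting them as a clade.
C5: derived state '0' in Alpha, Delta, Epsilon, Gamma, and Theta only — synapomorphy for {Alpha, Delta, Epsilon, Gamma, Theta}.
Most parsimonious ingroup topology: ((((Epsilon,Delta),(Theta,Alpha)),Gamma),Eta).
The clade {Delta, Epsilon} is supported by C4: its derived state '0' occurs in exactly those taxa and in no other taxon (including the outgroup).

C4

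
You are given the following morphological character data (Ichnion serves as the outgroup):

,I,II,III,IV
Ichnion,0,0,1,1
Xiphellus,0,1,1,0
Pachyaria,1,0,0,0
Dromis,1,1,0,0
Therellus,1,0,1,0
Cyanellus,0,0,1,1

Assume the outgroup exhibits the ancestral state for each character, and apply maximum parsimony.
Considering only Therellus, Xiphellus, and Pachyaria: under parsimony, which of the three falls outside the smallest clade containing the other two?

Xiphellus

Character polarity is set by the outgroup: the derived state is whichever differs from the outgroup's state, so for III, IV the derived state is '0', and for the remaining characters it is '1'.
Only Dromis, Pachyaria, and Therellus show the derived state '1' for I, supporting them as a clade.
II groups Dromis and Xiphellus, which is incompatible with the clades supported by the remaining characters; treating it as convergent (homoplasy) costs fewer steps than any alternative tree.
III: derived state '0' in Dromis and Pachyaria only — synapomorphy for {Dromis, Pachyaria}.
IV: derived state '0' in Dromis, Pachyaria, Therellus, and Xiphellus only — synapomorphy for {Dromis, Pachyaria, Therellus, Xiphellus}.
Most parsimonious ingroup topology: ((Xiphellus,((Pachyaria,Dromis),Therellus)),Cyanellus).
Therellus and Pachyaria share a more recent common ancestor with each other than either does with Xiphellus, so Xiphellus is the least closely related of the three.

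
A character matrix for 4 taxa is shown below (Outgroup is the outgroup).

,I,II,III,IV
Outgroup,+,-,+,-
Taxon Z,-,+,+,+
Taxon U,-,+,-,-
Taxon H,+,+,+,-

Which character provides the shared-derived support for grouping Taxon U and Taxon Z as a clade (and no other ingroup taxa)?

Character polarity is set by the outgroup: the derived state is whichever differs from the outgroup's state, so for I, III the derived state is '-', and for the remaining characters it is '+'.
I: derived state '-' in Taxon U and Taxon Z only — synapomorphy for {Taxon U, Taxon Z}.
All ingroup taxa share the derived state '+' for II; it defines the ingroup but does not resolve relationships within it.
III (derived state '-') is unique to Taxon U (autapomorphy; uninformative for grouping).
IV (derived state '+') is unique to Taxon Z (autapomorphy; uninformative for grouping).
Most parsimonious ingroup topology: ((Taxon Z,Taxon U),Taxon H).
The clade {Taxon U, Taxon Z} is supported by I: its derived state '-' occurs in exactly those taxa and in no other taxon (including the outgroup).

I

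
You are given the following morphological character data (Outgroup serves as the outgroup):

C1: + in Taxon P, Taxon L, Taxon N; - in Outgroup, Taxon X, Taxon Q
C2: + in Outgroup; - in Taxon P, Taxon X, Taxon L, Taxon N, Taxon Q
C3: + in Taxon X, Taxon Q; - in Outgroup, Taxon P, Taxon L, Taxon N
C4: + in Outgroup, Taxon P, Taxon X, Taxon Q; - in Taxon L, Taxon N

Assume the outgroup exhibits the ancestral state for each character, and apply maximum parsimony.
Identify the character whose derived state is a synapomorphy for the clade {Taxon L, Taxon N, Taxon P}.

Character polarity is set by the outgroup: the derived state is whichever differs from the outgroup's state, so for C2, C4 the derived state is '-', and for the remaining characters it is '+'.
Only Taxon L, Taxon N, and Taxon P show the derived state '+' for C1, supporting them as a clade.
C2 (derived state '-') is shared by all ingroup taxa — unites the whole ingroup.
C3: derived state '+' in Taxon Q and Taxon X only — synapomorphy for {Taxon Q, Taxon X}.
C4: derived state '-' in Taxon L and Taxon N only — synapomorphy for {Taxon L, Taxon N}.
Most parsimonious ingroup topology: ((Taxon P,(Taxon L,Taxon N)),(Taxon X,Taxon Q)).
The clade {Taxon L, Taxon N, Taxon P} is supported by C1: its derived state '+' occurs in exactly those taxa and in no other taxon (including the outgroup).

C1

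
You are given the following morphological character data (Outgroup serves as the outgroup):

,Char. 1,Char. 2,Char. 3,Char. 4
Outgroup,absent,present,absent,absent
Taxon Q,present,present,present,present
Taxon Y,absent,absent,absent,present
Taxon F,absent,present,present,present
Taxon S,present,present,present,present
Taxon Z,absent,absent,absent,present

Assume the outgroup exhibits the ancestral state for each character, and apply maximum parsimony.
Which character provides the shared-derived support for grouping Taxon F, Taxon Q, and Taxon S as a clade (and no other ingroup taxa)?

Char. 3

Character polarity is set by the outgroup: the derived state is whichever differs from the outgroup's state, so for Char. 2 the derived state is 'absent', and for the remaining characters it is 'present'.
Char. 1 (derived state 'present') is shared by Taxon Q and Taxon S — a synapomorphy uniting that clade.
Char. 2 (derived state 'absent') is shared by Taxon Y and Taxon Z — a synapomorphy uniting that clade.
Only Taxon F, Taxon Q, and Taxon S show the derived state 'present' for Char. 3, supporting them as a clade.
Char. 4 (derived state 'present') is shared by all ingroup taxa — unites the whole ingroup.
Most parsimonious ingroup topology: (((Taxon Q,Taxon S),Taxon F),(Taxon Y,Taxon Z)).
The clade {Taxon F, Taxon Q, Taxon S} is supported by Char. 3: its derived state 'present' occurs in exactly those taxa and in no other taxon (including the outgroup).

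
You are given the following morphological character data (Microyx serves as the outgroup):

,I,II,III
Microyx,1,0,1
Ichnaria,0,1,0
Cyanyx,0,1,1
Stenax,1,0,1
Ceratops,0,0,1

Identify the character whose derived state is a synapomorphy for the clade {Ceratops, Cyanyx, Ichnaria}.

I

Character polarity is set by the outgroup: the derived state is whichever differs from the outgroup's state, so for I, III the derived state is '0', and for the remaining characters it is '1'.
I (derived state '0') is shared by Ceratops, Cyanyx, and Ichnaria — a synapomorphy uniting that clade.
II: derived state '1' in Cyanyx and Ichnaria only — synapomorphy for {Cyanyx, Ichnaria}.
III (derived state '0') is unique to Ichnaria (autapomorphy; uninformative for grouping).
Most parsimonious ingroup topology: (((Ichnaria,Cyanyx),Ceratops),Stenax).
The clade {Ceratops, Cyanyx, Ichnaria} is supported by I: its derived state '0' occurs in exactly those taxa and in no other taxon (including the outgroup).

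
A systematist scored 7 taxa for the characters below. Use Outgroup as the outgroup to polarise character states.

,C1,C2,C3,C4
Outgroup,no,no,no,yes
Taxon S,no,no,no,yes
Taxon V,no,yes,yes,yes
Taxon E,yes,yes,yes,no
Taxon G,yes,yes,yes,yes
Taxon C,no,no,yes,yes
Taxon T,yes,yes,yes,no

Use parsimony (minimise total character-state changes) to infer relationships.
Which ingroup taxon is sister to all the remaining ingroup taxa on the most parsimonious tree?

Taxon S

Character polarity is set by the outgroup: the derived state is whichever differs from the outgroup's state, so for C4 the derived state is 'no', and for the remaining characters it is 'yes'.
C1 (derived state 'yes') is shared by Taxon E, Taxon G, and Taxon T — a synapomorphy uniting that clade.
C2: derived state 'yes' in Taxon E, Taxon G, Taxon T, and Taxon V only — synapomorphy for {Taxon E, Taxon G, Taxon T, Taxon V}.
Only Taxon C, Taxon E, Taxon G, Taxon T, and Taxon V show the derived state 'yes' for C3, supporting them as a clade.
Only Taxon E and Taxon T show the derived state 'no' for C4, supporting them as a clade.
Most parsimonious ingroup topology: (Taxon S,((Taxon V,((Taxon E,Taxon T),Taxon G)),Taxon C)).
Taxon S is sister to the clade containing all other ingroup taxa, so it is the earliest-diverging (most basal) ingroup lineage.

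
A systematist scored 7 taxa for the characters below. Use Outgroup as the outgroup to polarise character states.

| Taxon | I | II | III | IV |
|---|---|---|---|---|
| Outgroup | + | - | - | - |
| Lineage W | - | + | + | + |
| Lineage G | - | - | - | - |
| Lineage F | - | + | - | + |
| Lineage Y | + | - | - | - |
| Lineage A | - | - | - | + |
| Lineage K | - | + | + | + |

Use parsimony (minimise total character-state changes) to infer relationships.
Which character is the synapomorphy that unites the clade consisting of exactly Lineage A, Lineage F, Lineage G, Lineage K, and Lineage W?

Character polarity is set by the outgroup: the derived state is whichever differs from the outgroup's state, so for I the derived state is '-', and for the remaining characters it is '+'.
I (derived state '-') is shared by Lineage A, Lineage F, Lineage G, Lineage K, and Lineage W — a synapomorphy uniting that clade.
Only Lineage F, Lineage K, and Lineage W show the derived state '+' for II, supporting them as a clade.
III (derived state '+') is shared by Lineage K and Lineage W — a synapomorphy uniting that clade.
IV (derived state '+') is shared by Lineage A, Lineage F, Lineage K, and Lineage W — a synapomorphy uniting that clade.
Most parsimonious ingroup topology: (((((Lineage W,Lineage K),Lineage F),Lineage A),Lineage G),Lineage Y).
The clade {Lineage A, Lineage F, Lineage G, Lineage K, Lineage W} is supported by I: its derived state '-' occurs in exactly those taxa and in no other taxon (including the outgroup).

I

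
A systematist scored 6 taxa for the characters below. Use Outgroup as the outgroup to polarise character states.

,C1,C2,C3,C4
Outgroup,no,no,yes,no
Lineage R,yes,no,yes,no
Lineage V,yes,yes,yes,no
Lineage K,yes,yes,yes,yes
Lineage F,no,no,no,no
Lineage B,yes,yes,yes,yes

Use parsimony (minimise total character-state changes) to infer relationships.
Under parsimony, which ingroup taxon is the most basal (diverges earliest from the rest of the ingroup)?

Character polarity is set by the outgroup: the derived state is whichever differs from the outgroup's state, so for C3 the derived state is 'no', and for the remaining characters it is 'yes'.
Only Lineage B, Lineage K, Lineage R, and Lineage V show the derived state 'yes' for C1, supporting them as a clade.
C2: derived state 'yes' in Lineage B, Lineage K, and Lineage V only — synapomorphy for {Lineage B, Lineage K, Lineage V}.
C3: derived state 'no' in Lineage F only — an autapomorphy, so it tells us nothing about relationships among taxa.
Only Lineage B and Lineage K show the derived state 'yes' for C4, supporting them as a clade.
Most parsimonious ingroup topology: ((Lineage R,(Lineage V,(Lineage K,Lineage B))),Lineage F).
Lineage F is sister to the clade containing all other ingroup taxa, so it is the earliest-diverging (most basal) ingroup lineage.

Lineage F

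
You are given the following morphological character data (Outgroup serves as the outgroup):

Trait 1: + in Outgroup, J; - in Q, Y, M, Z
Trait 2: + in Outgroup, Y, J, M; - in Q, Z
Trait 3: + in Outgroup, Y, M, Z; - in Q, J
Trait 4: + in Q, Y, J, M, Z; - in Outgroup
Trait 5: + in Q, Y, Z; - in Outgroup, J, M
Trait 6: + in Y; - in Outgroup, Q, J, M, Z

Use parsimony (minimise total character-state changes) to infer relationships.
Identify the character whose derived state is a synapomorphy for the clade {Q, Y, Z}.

Trait 5

Character polarity is set by the outgroup: the derived state is whichever differs from the outgroup's state, so for Trait 1, Trait 2, Trait 3 the derived state is '-', and for the remaining characters it is '+'.
Trait 1: derived state '-' in M, Q, Y, and Z only — synapomorphy for {M, Q, Y, Z}.
Trait 2: derived state '-' in Q and Z only — synapomorphy for {Q, Z}.
Trait 3 (state '-') occurs in J and Q but conflicts with the nesting implied by the other characters — most parsimoniously interpreted as homoplasy.
Trait 4 (derived state '+') is shared by all ingroup taxa — unites the whole ingroup.
Trait 5 (derived state '+') is shared by Q, Y, and Z — a synapomorphy uniting that clade.
Trait 6: derived state '+' in Y only — an autapomorphy, so it tells us nothing about relationships among taxa.
Most parsimonious ingroup topology: ((((Q,Z),Y),M),J).
The clade {Q, Y, Z} is supported by Trait 5: its derived state '+' occurs in exactly those taxa and in no other taxon (including the outgroup).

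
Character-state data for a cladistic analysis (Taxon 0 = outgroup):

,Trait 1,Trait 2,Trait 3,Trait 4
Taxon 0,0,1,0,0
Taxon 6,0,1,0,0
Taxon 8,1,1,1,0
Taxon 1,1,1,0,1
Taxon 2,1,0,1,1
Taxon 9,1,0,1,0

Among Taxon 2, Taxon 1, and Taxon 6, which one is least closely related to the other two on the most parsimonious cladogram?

Taxon 6

Character polarity is set by the outgroup: the derived state is whichever differs from the outgroup's state, so for Trait 2 the derived state is '0', and for the remaining characters it is '1'.
Trait 1: derived state '1' in Taxon 1, Taxon 2, Taxon 8, and Taxon 9 only — synapomorphy for {Taxon 1, Taxon 2, Taxon 8, Taxon 9}.
Trait 2: derived state '0' in Taxon 2 and Taxon 9 only — synapomorphy for {Taxon 2, Taxon 9}.
Trait 3: derived state '1' in Taxon 2, Taxon 8, and Taxon 9 only — synapomorphy for {Taxon 2, Taxon 8, Taxon 9}.
Trait 4 groups Taxon 1 and Taxon 2, which is incompatible with the clades supported by the remaining characters; treating it as convergent (homoplasy) costs fewer steps than any alternative tree.
Most parsimonious ingroup topology: (Taxon 6,((Taxon 8,(Taxon 2,Taxon 9)),Taxon 1)).
Taxon 1 and Taxon 2 share a more recent common ancestor with each other than either does with Taxon 6, so Taxon 6 is the least closely related of the three.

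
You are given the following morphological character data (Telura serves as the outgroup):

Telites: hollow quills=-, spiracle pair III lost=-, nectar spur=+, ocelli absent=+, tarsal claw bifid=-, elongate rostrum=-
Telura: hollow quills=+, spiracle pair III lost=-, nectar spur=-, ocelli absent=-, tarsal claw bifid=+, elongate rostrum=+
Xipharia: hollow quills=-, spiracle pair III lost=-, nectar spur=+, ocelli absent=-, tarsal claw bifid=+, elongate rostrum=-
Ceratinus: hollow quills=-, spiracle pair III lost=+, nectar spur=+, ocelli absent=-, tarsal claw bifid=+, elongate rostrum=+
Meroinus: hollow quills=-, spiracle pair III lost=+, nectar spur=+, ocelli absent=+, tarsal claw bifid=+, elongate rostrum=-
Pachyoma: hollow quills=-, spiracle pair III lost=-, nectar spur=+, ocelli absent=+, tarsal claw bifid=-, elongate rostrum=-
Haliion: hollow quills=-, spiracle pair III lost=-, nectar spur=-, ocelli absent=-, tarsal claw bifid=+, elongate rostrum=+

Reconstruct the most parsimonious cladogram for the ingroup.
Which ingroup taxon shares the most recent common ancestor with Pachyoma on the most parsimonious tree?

Telites

Character polarity is set by the outgroup: the derived state is whichever differs from the outgroup's state, so for hollow quills, tarsal claw bifid, elongate rostrum the derived state is '-', and for the remaining characters it is '+'.
All ingroup taxa share the derived state '-' for hollow quills; it defines the ingroup but does not resolve relationships within it.
spiracle pair III lost groups Ceratinus and Meroinus, which is incompatible with the clades supported by the remaining characters; treating it as convergent (homoplasy) costs fewer steps than any alternative tree.
nectar spur (derived state '+') is shared by Ceratinus, Meroinus, Pachyoma, Telites, and Xipharia — a synapomorphy uniting that clade.
ocelli absent: derived state '+' in Meroinus, Pachyoma, and Telites only — synapomorphy for {Meroinus, Pachyoma, Telites}.
tarsal claw bifid: derived state '-' in Pachyoma and Telites only — synapomorphy for {Pachyoma, Telites}.
Only Meroinus, Pachyoma, Telites, and Xipharia show the derived state '-' for elongate rostrum, supporting them as a clade.
Most parsimonious ingroup topology: (((((Pachyoma,Telites),Meroinus),Xipharia),Ceratinus),Haliion).
Pachyoma and Telites form a cherry on this tree, so they are sister taxa.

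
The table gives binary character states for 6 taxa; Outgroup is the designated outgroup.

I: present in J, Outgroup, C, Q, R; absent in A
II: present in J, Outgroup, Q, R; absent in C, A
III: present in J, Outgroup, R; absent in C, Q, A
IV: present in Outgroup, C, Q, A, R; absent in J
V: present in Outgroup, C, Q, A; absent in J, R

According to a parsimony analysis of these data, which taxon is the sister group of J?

R

The outgroup has state 'present' for every character, so 'absent' is the derived state throughout.
I: derived state 'absent' in A only — an autapomorphy, so it tells us nothing about relationships among taxa.
II (derived state 'absent') is shared by A and C — a synapomorphy uniting that clade.
Only A, C, and Q show the derived state 'absent' for III, supporting them as a clade.
IV (derived state 'absent') is unique to J (autapomorphy; uninformative for grouping).
V (derived state 'absent') is shared by J and R — a synapomorphy uniting that clade.
Most parsimonious ingroup topology: ((J,R),((C,A),Q)).
J and R form a cherry on this tree, so they are sister taxa.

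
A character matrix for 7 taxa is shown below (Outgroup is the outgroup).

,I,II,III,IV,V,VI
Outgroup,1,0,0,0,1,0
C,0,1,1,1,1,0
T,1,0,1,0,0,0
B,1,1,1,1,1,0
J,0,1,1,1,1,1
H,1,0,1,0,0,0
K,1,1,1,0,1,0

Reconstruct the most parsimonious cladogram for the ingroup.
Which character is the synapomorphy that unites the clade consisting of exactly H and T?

V

Character polarity is set by the outgroup: the derived state is whichever differs from the outgroup's state, so for I, V the derived state is '0', and for the remaining characters it is '1'.
I (derived state '0') is shared by C and J — a synapomorphy uniting that clade.
II: derived state '1' in B, C, J, and K only — synapomorphy for {B, C, J, K}.
III (derived state '1') is shared by all ingroup taxa — unites the whole ingroup.
IV: derived state '1' in B, C, and J only — synapomorphy for {B, C, J}.
V: derived state '0' in H and T only — synapomorphy for {H, T}.
VI (derived state '1') is unique to J (autapomorphy; uninformative for grouping).
Most parsimonious ingroup topology: ((((J,C),B),K),(T,H)).
The clade {H, T} is supported by V: its derived state '0' occurs in exactly those taxa and in no other taxon (including the outgroup).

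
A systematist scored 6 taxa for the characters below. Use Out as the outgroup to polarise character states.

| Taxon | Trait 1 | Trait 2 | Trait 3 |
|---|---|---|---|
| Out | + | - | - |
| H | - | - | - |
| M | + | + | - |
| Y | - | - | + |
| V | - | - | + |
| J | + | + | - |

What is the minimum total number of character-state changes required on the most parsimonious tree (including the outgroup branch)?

3

Character polarity is set by the outgroup: the derived state is whichever differs from the outgroup's state, so for Trait 1 the derived state is '-', and for the remaining characters it is '+'.
Trait 1 (derived state '-') is shared by H, V, and Y — a synapomorphy uniting that clade.
Only J and M show the derived state '+' for Trait 2, supporting them as a clade.
Trait 3 (derived state '+') is shared by V and Y — a synapomorphy uniting that clade.
Most parsimonious ingroup topology: ((H,(Y,V)),(M,J)).
Changes per character on this tree: Trait 1: 1; Trait 2: 1; Trait 3: 1.
Total = 3.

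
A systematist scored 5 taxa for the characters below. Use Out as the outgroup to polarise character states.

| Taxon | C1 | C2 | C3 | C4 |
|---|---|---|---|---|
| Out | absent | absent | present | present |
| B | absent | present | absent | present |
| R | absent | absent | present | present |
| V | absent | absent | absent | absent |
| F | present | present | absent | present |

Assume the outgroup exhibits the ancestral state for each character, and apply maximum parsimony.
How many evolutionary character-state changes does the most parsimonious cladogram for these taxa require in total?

Character polarity is set by the outgroup: the derived state is whichever differs from the outgroup's state, so for C3, C4 the derived state is 'absent', and for the remaining characters it is 'present'.
C1: derived state 'present' in F only — an autapomorphy, so it tells us nothing about relationships among taxa.
C2 (derived state 'present') is shared by B and F — a synapomorphy uniting that clade.
C3 (derived state 'absent') is shared by B, F, and V — a synapomorphy uniting that clade.
C4 (derived state 'absent') is unique to V (autapomorphy; uninformative for grouping).
Most parsimonious ingroup topology: (((B,F),V),R).
Changes per character on this tree: C1: 1; C2: 1; C3: 1; C4: 1.
Total = 4.

4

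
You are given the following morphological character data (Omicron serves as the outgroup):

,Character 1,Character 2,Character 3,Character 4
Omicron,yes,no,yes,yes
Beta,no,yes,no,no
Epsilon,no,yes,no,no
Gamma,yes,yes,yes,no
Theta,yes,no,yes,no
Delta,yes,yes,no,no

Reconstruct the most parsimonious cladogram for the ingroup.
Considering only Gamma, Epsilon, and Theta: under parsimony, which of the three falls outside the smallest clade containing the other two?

Character polarity is set by the outgroup: the derived state is whichever differs from the outgroup's state, so for Character 1, Character 3, Character 4 the derived state is 'no', and for the remaining characters it is 'yes'.
Character 1: derived state 'no' in Beta and Epsilon only — synapomorphy for {Beta, Epsilon}.
Character 2 (derived state 'yes') is shared by Beta, Delta, Epsilon, and Gamma — a synapomorphy uniting that clade.
Only Beta, Delta, and Epsilon show the derived state 'no' for Character 3, supporting them as a clade.
All ingroup taxa share the derived state 'no' for Character 4; it defines the ingroup but does not resolve relationships within it.
Most parsimonious ingroup topology: ((((Beta,Epsilon),Delta),Gamma),Theta).
Gamma and Epsilon share a more recent common ancestor with each other than either does with Theta, so Theta is the least closely related of the three.

Theta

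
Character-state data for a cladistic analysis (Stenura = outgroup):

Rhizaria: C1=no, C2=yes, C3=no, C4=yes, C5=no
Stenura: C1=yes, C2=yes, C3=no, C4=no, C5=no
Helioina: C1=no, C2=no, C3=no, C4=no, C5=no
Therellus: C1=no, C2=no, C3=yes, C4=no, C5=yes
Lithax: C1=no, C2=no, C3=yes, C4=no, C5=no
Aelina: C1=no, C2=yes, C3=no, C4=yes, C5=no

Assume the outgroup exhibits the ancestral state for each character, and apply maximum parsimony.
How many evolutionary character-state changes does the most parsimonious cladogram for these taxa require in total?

5

Character polarity is set by the outgroup: the derived state is whichever differs from the outgroup's state, so for C1, C2 the derived state is 'no', and for the remaining characters it is 'yes'.
C1 (derived state 'no') is shared by all ingroup taxa — unites the whole ingroup.
Only Helioina, Lithax, and Therellus show the derived state 'no' for C2, supporting them as a clade.
C3: derived state 'yes' in Lithax and Therellus only — synapomorphy for {Lithax, Therellus}.
C4 (derived state 'yes') is shared by Aelina and Rhizaria — a synapomorphy uniting that clade.
C5 (derived state 'yes') is unique to Therellus (autapomorphy; uninformative for grouping).
Most parsimonious ingroup topology: (((Lithax,Therellus),Helioina),(Rhizaria,Aelina)).
Changes per character on this tree: C1: 1; C2: 1; C3: 1; C4: 1; C5: 1.
Total = 5.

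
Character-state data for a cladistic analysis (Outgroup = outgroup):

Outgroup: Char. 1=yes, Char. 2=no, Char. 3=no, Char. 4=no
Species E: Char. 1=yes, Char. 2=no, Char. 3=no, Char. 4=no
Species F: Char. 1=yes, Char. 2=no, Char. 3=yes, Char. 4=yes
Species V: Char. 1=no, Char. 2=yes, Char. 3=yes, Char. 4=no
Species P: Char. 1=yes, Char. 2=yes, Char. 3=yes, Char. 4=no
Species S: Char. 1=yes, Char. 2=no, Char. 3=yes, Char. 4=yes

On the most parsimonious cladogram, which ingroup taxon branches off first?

Character polarity is set by the outgroup: the derived state is whichever differs from the outgroup's state, so for Char. 1 the derived state is 'no', and for the remaining characters it is 'yes'.
Char. 1: derived state 'no' in Species V only — an autapomorphy, so it tells us nothing about relationships among taxa.
Char. 2: derived state 'yes' in Species P and Species V only — synapomorphy for {Species P, Species V}.
Only Species F, Species P, Species S, and Species V show the derived state 'yes' for Char. 3, supporting them as a clade.
Char. 4 (derived state 'yes') is shared by Species F and Species S — a synapomorphy uniting that clade.
Most parsimonious ingroup topology: (Species E,((Species F,Species S),(Species V,Species P))).
Species E is sister to the clade containing all other ingroup taxa, so it is the earliest-diverging (most basal) ingroup lineage.

Species E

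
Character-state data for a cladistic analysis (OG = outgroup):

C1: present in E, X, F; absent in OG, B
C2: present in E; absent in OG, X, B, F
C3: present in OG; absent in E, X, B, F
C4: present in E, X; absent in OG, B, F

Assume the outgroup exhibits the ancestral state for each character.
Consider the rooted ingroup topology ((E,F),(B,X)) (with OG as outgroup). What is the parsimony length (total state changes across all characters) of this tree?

6

Map each character onto ((E,F),(B,X)) (rooted by OG) and count the minimum state changes it requires (Fitch parsimony):
C1: 2; C2: 1; C3: 1; C4: 2.
Total tree length = 6.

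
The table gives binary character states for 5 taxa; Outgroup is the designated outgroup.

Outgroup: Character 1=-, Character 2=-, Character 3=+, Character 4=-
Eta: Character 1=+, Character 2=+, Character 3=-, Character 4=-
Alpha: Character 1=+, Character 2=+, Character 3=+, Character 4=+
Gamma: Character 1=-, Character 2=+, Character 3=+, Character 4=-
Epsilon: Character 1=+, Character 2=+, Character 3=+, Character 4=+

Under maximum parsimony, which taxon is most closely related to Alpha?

Epsilon

Character polarity is set by the outgroup: the derived state is whichever differs from the outgroup's state, so for Character 3 the derived state is '-', and for the remaining characters it is '+'.
Character 1 (derived state '+') is shared by Alpha, Epsilon, and Eta — a synapomorphy uniting that clade.
All ingroup taxa share the derived state '+' for Character 2; it defines the ingroup but does not resolve relationships within it.
Character 3 (derived state '-') is unique to Eta (autapomorphy; uninformative for grouping).
Character 4 (derived state '+') is shared by Alpha and Epsilon — a synapomorphy uniting that clade.
Most parsimonious ingroup topology: ((Eta,(Alpha,Epsilon)),Gamma).
Alpha and Epsilon form a cherry on this tree, so they are sister taxa.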